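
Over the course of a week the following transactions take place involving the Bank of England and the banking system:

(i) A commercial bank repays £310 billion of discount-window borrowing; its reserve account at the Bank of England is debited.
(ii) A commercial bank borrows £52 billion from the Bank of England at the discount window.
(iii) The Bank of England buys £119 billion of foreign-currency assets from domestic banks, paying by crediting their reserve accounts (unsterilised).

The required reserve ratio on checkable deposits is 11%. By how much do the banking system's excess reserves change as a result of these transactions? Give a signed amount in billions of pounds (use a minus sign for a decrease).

-£139 billion

Discount-window repayment £310 billion: reserves −£310B, deposits 0.
Discount-window loan £52 billion: reserves +£52B, deposits 0.
FX purchase £119 billion: reserves +£119B, deposits 0.
Totals: Δreserves = −£139B, Δdeposits = 0.
Δrequired reserves = 11% × 0 = 0.
Δexcess reserves = Δreserves − Δrequired = −£139B − (0) = -£139 billion.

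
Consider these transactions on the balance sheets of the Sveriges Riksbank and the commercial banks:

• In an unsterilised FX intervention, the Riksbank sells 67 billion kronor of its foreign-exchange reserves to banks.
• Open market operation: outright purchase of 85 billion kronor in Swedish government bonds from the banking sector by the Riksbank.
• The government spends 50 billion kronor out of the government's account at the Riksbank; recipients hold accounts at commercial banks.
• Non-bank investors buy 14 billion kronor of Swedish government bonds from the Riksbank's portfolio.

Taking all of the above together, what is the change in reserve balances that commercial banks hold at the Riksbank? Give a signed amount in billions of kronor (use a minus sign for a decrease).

+54 billion

Riksbank balance sheet:
  Assets:      Securities +71B, Foreign assets −67B
  Liabilities: Bank reserves +54B, Government deposits −50B
So the change in reserve balances that commercial banks hold at the Riksbank is +54 billion.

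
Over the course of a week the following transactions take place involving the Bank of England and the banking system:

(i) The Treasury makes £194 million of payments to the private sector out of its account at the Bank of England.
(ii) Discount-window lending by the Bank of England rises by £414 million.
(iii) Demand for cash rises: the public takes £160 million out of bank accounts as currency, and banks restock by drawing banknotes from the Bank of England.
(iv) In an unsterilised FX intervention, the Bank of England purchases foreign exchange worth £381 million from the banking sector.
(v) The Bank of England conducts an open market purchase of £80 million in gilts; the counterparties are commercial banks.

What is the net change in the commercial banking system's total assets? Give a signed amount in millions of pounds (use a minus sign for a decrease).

+£448 million

Government spending £194 million: bank balance sheets expand → +£194M.
Discount-window loan £414 million: bank balance sheets expand → +£414M.
Currency withdrawal £160 million: bank balance sheets shrink → −£160M.
FX purchase £381 million: just an asset swap on bank balance sheets → 0.
OMO purchase (from banks) £80 million: just an asset swap on bank balance sheets → 0.
Net: 194 + 414 − 160 + 0 + 0 = +£448 million.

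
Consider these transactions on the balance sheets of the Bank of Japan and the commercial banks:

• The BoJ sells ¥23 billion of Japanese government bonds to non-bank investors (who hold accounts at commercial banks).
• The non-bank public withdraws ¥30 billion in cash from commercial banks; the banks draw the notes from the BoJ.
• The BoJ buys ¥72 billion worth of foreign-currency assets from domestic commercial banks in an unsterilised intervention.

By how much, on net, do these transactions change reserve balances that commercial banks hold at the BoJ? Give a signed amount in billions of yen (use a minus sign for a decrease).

Asset sale (to non-banks) ¥23 billion: the non-bank buyers' banks settle from reserves → −¥23B.
Currency withdrawal ¥30 billion: banks swap reserves for currency → −¥30B.
FX purchase ¥72 billion: the BoJ pays by crediting reserve accounts → +¥72B.
Net: −23 − 30 + 72 = +¥19 billion.

+¥19 billion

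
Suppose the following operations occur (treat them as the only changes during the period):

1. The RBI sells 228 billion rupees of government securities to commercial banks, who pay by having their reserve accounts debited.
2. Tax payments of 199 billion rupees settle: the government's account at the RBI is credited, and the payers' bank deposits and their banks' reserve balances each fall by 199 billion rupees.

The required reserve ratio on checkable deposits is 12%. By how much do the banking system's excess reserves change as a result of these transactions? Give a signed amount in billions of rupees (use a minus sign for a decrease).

OMO sale (to banks) 228 billion rupees: reserves −228B, deposits 0.
Government account inflow 199 billion rupees: reserves −199B, deposits −199B.
Totals: Δreserves = −427B, Δdeposits = −199B.
Δrequired reserves = 12% × −199B = −23.88B.
Δexcess reserves = Δreserves − Δrequired = −427B − (−23.88B) = -403.12 billion.

-403.12 billion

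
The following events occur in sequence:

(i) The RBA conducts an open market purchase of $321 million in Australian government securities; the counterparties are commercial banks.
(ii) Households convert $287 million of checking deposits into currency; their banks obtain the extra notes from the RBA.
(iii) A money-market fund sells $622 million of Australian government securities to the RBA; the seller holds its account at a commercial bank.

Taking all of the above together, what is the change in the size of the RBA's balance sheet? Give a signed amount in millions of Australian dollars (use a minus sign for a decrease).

OMO purchase (from banks) $321 million: an RBA asset is acquired → +$321M.
Currency withdrawal $287 million: only the composition of liabilities changes → 0.
Asset purchase (from non-banks) $622 million: an RBA asset is acquired → +$622M.
Net: 321 + 0 + 622 = +$943 million.

+$943 million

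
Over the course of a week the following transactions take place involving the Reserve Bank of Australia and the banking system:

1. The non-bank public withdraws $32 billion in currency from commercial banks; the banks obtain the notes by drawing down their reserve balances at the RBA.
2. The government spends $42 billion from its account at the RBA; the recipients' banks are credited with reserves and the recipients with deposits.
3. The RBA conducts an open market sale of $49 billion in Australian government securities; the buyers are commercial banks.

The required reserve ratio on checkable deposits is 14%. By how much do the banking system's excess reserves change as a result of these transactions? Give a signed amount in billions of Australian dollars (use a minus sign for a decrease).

-$40.4 billion

Currency withdrawal $32 billion: reserves −$32B, deposits −$32B.
Government spending $42 billion: reserves +$42B, deposits +$42B.
OMO sale (to banks) $49 billion: reserves −$49B, deposits 0.
Totals: Δreserves = −$39B, Δdeposits = +$10B.
Δrequired reserves = 14% × +$10B = +$1.4B.
Δexcess reserves = Δreserves − Δrequired = −$39B − (+$1.4B) = -$40.4 billion.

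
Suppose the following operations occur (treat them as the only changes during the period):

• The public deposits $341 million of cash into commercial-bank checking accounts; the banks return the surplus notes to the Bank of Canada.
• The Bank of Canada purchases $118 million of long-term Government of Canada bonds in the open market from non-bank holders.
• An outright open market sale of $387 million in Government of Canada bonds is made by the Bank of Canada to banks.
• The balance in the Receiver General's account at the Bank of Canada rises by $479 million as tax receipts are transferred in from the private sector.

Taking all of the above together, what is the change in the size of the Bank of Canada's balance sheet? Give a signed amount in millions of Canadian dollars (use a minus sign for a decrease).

-$269 million

Bank of Canada balance sheet:
  Assets:      Securities −$269M
  Liabilities: Bank reserves −$407M, Currency in circulation −$341M, Government deposits +$479M
Change in total Bank of Canada assets = -$269 million.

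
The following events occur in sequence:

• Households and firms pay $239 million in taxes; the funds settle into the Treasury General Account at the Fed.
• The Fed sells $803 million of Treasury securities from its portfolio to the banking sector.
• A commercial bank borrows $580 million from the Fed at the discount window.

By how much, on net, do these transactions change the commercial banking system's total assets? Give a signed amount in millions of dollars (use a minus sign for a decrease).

Fed balance sheet:
  Assets:      Securities −$803M, Loans to banks +$580M
  Liabilities: Bank reserves −$462M, Government deposits +$239M
Commercial banking system:
  Assets:      Reserves at CB −$462M, Securities +$803M
  Liabilities: Checkable deposits −$239M, Borrowings from CB +$580M
Change in total bank assets = +$341 million.

+$341 million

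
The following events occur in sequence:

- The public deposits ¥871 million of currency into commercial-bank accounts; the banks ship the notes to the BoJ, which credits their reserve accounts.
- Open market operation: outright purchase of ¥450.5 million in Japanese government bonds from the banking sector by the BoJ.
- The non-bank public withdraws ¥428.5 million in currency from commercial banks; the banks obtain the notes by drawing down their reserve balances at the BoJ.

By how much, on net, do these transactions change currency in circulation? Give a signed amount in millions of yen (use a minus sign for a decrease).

BoJ balance sheet:
  Assets:      Securities +¥450.5M
  Liabilities: Bank reserves +¥893M, Currency in circulation −¥442.5M
Commercial banking system:
  Assets:      Reserves at CB +¥893M, Securities −¥450.5M
  Liabilities: Checkable deposits +¥442.5M
So the change in currency in circulation is -¥442.5 million.

-¥442.5 million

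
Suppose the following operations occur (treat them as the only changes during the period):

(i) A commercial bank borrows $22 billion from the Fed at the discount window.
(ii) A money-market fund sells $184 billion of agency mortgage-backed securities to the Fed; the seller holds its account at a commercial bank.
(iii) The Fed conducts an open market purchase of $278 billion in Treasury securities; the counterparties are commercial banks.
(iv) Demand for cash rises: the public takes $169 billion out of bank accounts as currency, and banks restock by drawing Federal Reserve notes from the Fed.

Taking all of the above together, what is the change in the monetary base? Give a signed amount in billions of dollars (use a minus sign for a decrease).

Fed balance sheet:
  Assets:      Securities +$462B, Loans to banks +$22B
  Liabilities: Bank reserves +$315B, Currency in circulation +$169B
Monetary base = currency + reserves: +$169B + (+$315B) = +$484 billion.

+$484 billion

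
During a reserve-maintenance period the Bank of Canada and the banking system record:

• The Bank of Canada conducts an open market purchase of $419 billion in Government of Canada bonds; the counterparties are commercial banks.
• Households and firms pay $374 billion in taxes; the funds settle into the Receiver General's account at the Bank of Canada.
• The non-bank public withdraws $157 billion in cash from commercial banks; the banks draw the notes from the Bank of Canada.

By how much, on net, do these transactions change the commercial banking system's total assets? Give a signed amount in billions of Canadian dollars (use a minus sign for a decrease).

OMO purchase (from banks) $419 billion: just an asset swap on bank balance sheets → 0.
Government account inflow $374 billion: bank balance sheets shrink → −$374B.
Currency withdrawal $157 billion: bank balance sheets shrink → −$157B.
Net: 0 − 374 − 157 = -$531 billion.

-$531 billion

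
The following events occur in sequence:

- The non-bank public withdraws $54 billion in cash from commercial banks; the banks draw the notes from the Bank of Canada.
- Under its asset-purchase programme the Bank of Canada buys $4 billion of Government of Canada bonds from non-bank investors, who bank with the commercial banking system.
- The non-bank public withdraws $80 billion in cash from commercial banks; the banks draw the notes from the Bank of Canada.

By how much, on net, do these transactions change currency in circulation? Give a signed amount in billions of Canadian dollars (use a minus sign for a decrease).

Currency withdrawal $54 billion: notes leave the central bank → +$54B.
Asset purchase (from non-banks) $4 billion: no currency enters or leaves circulation → 0.
Currency withdrawal $80 billion: notes leave the central bank → +$80B.
Net: 54 + 0 + 80 = +$134 billion.

+$134 billion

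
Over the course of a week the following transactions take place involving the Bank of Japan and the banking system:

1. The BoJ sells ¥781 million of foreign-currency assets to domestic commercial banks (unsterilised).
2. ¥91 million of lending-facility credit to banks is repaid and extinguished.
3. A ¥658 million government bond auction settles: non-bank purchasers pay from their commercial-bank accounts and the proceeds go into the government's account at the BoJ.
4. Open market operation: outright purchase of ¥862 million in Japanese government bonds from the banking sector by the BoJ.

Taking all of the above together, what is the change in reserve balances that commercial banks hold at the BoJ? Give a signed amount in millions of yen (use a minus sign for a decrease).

-¥668 million

FX sale ¥781 million: the buying banks pay out of their reserve balances → −¥781M.
Discount-window repayment ¥91 million: repayment is debited from reserves → −¥91M.
Government account inflow ¥658 million: funds move from bank reserves into the government account → −¥658M.
OMO purchase (from banks) ¥862 million: the BoJ pays by crediting reserve accounts → +¥862M.
Net: −781 − 91 − 658 + 862 = -¥668 million.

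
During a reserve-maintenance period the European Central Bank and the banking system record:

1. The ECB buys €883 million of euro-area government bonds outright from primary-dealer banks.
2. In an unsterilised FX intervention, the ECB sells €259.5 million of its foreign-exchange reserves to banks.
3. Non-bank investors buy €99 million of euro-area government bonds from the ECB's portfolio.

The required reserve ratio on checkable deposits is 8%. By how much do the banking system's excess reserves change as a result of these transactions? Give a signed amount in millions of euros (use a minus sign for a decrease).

+€532.42 million

OMO purchase (from banks) €883 million: reserves +€883M, deposits 0.
FX sale €259.5 million: reserves −€259.5M, deposits 0.
Asset sale (to non-banks) €99 million: reserves −€99M, deposits −€99M.
Totals: Δreserves = +€524.5M, Δdeposits = −€99M.
Δrequired reserves = 8% × −€99M = −€7.92M.
Δexcess reserves = Δreserves − Δrequired = +€524.5M − (−€7.92M) = +€532.42 million.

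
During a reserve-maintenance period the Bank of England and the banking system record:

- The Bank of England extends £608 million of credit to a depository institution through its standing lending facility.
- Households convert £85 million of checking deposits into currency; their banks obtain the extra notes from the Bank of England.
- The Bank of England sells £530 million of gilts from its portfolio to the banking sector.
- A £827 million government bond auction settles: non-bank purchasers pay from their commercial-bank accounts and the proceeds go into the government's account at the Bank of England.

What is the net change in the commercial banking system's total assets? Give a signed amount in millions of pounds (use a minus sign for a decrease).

Discount-window loan £608 million: bank balance sheets expand → +£608M.
Currency withdrawal £85 million: bank balance sheets shrink → −£85M.
OMO sale (to banks) £530 million: just an asset swap on bank balance sheets → 0.
Government account inflow £827 million: bank balance sheets shrink → −£827M.
Net: 608 − 85 + 0 − 827 = -£304 million.

-£304 million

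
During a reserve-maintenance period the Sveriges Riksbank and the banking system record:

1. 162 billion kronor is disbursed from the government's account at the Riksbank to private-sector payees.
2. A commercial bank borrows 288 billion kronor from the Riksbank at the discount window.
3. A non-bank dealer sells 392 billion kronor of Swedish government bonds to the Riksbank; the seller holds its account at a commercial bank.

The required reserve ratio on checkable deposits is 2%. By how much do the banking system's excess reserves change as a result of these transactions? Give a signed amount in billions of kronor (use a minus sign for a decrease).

Government spending 162 billion kronor: reserves +162B, deposits +162B.
Discount-window loan 288 billion kronor: reserves +288B, deposits 0.
Asset purchase (from non-banks) 392 billion kronor: reserves +392B, deposits +392B.
Totals: Δreserves = +842B, Δdeposits = +554B.
Δrequired reserves = 2% × +554B = +11.08B.
Δexcess reserves = Δreserves − Δrequired = +842B − (+11.08B) = +830.92 billion.

+830.92 billion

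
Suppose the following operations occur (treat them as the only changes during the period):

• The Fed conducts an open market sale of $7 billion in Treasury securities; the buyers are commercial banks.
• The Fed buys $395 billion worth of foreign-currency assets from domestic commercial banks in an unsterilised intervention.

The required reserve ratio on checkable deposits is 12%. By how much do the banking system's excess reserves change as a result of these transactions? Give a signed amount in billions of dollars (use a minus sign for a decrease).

+$388 billion

OMO sale (to banks) $7 billion: reserves −$7B, deposits 0.
FX purchase $395 billion: reserves +$395B, deposits 0.
Totals: Δreserves = +$388B, Δdeposits = 0.
Δrequired reserves = 12% × 0 = 0.
Δexcess reserves = Δreserves − Δrequired = +$388B − (0) = +$388 billion.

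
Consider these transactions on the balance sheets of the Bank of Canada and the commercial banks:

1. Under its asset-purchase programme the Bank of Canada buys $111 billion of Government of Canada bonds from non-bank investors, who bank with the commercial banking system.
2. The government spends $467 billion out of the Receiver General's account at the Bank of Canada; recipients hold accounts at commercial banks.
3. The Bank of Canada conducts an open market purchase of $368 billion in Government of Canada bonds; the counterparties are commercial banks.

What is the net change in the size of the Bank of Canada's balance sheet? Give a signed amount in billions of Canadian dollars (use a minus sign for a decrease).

+$479 billion

Asset purchase (from non-banks) $111 billion: a Bank of Canada asset is acquired → +$111B.
Government spending $467 billion: only the composition of liabilities changes → 0.
OMO purchase (from banks) $368 billion: a Bank of Canada asset is acquired → +$368B.
Net: 111 + 0 + 368 = +$479 billion.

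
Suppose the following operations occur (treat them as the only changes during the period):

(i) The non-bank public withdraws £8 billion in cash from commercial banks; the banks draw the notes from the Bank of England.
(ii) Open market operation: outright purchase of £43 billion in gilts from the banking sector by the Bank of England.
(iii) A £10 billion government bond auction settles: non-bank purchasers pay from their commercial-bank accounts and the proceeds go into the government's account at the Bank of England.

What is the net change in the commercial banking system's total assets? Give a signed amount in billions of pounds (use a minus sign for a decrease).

Bank of England balance sheet:
  Assets:      Securities +£43B
  Liabilities: Bank reserves +£25B, Currency in circulation +£8B, Government deposits +£10B
Commercial banking system:
  Assets:      Reserves at CB +£25B, Securities −£43B
  Liabilities: Checkable deposits −£18B
Change in total bank assets = -£18 billion.

-£18 billion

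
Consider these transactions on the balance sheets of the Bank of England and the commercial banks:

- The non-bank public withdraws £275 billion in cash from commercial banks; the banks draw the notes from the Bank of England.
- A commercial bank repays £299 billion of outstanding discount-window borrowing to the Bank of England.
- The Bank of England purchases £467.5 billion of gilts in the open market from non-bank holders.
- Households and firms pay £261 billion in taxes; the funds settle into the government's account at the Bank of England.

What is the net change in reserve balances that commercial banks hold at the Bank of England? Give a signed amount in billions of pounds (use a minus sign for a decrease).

Bank of England balance sheet:
  Assets:      Securities +£467.5B, Loans to banks −£299B
  Liabilities: Bank reserves −£367.5B, Currency in circulation +£275B, Government deposits +£261B
Commercial banking system:
  Assets:      Reserves at CB −£367.5B
  Liabilities: Checkable deposits −£68.5B, Borrowings from CB −£299B
So the change in reserve balances that commercial banks hold at the Bank of England is -£367.5 billion.

-£367.5 billion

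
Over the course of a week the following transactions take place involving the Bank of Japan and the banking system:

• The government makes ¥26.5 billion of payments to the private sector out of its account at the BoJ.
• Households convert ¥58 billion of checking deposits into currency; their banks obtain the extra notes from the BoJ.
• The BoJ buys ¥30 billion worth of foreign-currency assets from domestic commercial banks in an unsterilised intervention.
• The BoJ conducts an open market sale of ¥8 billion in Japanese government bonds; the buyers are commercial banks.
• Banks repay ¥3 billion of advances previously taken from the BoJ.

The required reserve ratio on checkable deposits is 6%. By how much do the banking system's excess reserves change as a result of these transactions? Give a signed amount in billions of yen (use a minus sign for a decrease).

Government spending ¥26.5 billion: reserves +¥26.5B, deposits +¥26.5B.
Currency withdrawal ¥58 billion: reserves −¥58B, deposits −¥58B.
FX purchase ¥30 billion: reserves +¥30B, deposits 0.
OMO sale (to banks) ¥8 billion: reserves −¥8B, deposits 0.
Discount-window repayment ¥3 billion: reserves −¥3B, deposits 0.
Totals: Δreserves = −¥12.5B, Δdeposits = −¥31.5B.
Δrequired reserves = 6% × −¥31.5B = −¥1.89B.
Δexcess reserves = Δreserves − Δrequired = −¥12.5B − (−¥1.89B) = -¥10.61 billion.

-¥10.61 billion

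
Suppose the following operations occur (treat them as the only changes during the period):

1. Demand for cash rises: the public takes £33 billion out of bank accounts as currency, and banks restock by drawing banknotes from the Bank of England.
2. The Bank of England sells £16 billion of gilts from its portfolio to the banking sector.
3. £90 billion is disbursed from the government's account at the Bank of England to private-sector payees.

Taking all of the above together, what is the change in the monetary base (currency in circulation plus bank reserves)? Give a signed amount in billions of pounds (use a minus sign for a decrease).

+£74 billion

Bank of England balance sheet:
  Assets:      Securities −£16B
  Liabilities: Bank reserves +£41B, Currency in circulation +£33B, Government deposits −£90B
Monetary base = currency + reserves: +£33B + (+£41B) = +£74 billion.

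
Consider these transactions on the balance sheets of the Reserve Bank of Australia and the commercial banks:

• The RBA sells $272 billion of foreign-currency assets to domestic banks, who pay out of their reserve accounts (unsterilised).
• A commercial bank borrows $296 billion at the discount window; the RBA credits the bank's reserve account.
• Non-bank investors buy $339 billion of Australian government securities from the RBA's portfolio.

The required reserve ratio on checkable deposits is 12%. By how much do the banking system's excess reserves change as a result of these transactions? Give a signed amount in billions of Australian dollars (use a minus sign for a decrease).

FX sale $272 billion: reserves −$272B, deposits 0.
Discount-window loan $296 billion: reserves +$296B, deposits 0.
Asset sale (to non-banks) $339 billion: reserves −$339B, deposits −$339B.
Totals: Δreserves = −$315B, Δdeposits = −$339B.
Δrequired reserves = 12% × −$339B = −$40.68B.
Δexcess reserves = Δreserves − Δrequired = −$315B − (−$40.68B) = -$274.32 billion.

-$274.32 billion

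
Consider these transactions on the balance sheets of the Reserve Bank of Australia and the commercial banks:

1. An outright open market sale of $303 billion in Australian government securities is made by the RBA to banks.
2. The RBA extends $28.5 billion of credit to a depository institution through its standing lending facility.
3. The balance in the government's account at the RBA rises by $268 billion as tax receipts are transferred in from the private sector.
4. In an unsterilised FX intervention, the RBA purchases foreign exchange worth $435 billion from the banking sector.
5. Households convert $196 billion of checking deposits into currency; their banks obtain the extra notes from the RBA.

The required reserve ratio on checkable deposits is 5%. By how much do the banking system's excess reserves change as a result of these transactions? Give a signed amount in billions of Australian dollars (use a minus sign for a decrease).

OMO sale (to banks) $303 billion: reserves −$303B, deposits 0.
Discount-window loan $28.5 billion: reserves +$28.5B, deposits 0.
Government account inflow $268 billion: reserves −$268B, deposits −$268B.
FX purchase $435 billion: reserves +$435B, deposits 0.
Currency withdrawal $196 billion: reserves −$196B, deposits −$196B.
Totals: Δreserves = −$303.5B, Δdeposits = −$464B.
Δrequired reserves = 5% × −$464B = −$23.2B.
Δexcess reserves = Δreserves − Δrequired = −$303.5B − (−$23.2B) = -$280.3 billion.

-$280.3 billion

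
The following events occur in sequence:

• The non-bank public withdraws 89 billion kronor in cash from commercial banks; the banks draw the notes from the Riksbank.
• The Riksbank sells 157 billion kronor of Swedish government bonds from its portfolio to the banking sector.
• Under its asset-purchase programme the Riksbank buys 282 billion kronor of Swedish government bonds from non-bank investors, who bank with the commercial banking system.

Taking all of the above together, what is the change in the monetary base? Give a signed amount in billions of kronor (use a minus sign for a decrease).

Riksbank balance sheet:
  Assets:      Securities +125B
  Liabilities: Bank reserves +36B, Currency in circulation +89B
Commercial banking system:
  Assets:      Reserves at CB +36B, Securities +157B
  Liabilities: Checkable deposits +193B
Monetary base = currency + reserves: +89B + (+36B) = +125 billion.

+125 billion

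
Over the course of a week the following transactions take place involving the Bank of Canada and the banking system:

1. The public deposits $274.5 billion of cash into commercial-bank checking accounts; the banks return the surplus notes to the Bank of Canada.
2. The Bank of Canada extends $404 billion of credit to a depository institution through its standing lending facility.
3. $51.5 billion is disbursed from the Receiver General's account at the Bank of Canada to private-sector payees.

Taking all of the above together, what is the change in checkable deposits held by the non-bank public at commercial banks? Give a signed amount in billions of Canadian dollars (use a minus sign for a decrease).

Currency deposit $274.5 billion: non-bank counterparties' bank balances rise → +$274.5B.
Discount-window loan $404 billion: the counterparty is a bank, so public deposits are unchanged → 0.
Government spending $51.5 billion: non-bank counterparties' bank balances rise → +$51.5B.
Net: 274.5 + 0 + 51.5 = +$326 billion.

+$326 billion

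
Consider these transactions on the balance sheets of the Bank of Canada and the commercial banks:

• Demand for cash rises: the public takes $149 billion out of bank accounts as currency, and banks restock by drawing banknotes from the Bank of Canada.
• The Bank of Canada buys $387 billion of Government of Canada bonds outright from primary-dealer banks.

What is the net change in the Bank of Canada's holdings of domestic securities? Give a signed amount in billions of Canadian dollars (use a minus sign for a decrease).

+$387 billion

Bank of Canada balance sheet:
  Assets:      Securities +$387B
  Liabilities: Bank reserves +$238B, Currency in circulation +$149B
So the change in the Bank of Canada's holdings of domestic securities is +$387 billion.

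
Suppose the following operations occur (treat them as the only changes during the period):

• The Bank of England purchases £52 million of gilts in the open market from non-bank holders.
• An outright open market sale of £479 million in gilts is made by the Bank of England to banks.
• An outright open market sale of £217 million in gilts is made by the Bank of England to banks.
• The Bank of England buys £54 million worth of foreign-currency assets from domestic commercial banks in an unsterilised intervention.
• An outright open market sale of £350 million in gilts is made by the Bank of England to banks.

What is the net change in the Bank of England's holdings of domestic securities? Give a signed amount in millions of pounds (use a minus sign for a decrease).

Bank of England balance sheet:
  Assets:      Securities −£994M, Foreign assets +£54M
  Liabilities: Bank reserves −£940M
Commercial banking system:
  Assets:      Reserves at CB −£940M, Securities +£1046M, Foreign assets −£54M
  Liabilities: Checkable deposits +£52M
So the change in the Bank of England's holdings of domestic securities is -£994 million.

-£994 million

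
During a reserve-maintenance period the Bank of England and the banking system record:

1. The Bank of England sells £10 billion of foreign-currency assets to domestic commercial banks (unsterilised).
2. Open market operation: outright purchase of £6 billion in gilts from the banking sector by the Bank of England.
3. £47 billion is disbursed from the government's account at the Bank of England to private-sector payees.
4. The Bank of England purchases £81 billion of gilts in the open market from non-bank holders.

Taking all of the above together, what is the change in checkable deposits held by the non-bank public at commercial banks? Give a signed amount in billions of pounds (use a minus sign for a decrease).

+£128 billion

FX sale £10 billion: the counterparty is a bank, so public deposits are unchanged → 0.
OMO purchase (from banks) £6 billion: the counterparty is a bank, so public deposits are unchanged → 0.
Government spending £47 billion: non-bank counterparties' bank balances rise → +£47B.
Asset purchase (from non-banks) £81 billion: non-bank counterparties' bank balances rise → +£81B.
Net: 0 + 0 + 47 + 81 = +£128 billion.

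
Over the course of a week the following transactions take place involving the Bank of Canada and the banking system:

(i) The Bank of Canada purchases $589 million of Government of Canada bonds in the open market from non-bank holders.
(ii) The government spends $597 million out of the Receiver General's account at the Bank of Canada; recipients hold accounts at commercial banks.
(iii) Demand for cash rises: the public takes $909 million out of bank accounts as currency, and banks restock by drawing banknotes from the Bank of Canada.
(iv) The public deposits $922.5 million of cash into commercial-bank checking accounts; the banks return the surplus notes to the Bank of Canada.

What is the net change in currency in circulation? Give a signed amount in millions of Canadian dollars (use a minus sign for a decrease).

-$13.5 million

Asset purchase (from non-banks) $589 million: no currency enters or leaves circulation → 0.
Government spending $597 million: no currency enters or leaves circulation → 0.
Currency withdrawal $909 million: notes leave the central bank → +$909M.
Currency deposit $922.5 million: notes return to the central bank → −$922.5M.
Net: 0 + 0 + 909 − 922.5 = -$13.5 million.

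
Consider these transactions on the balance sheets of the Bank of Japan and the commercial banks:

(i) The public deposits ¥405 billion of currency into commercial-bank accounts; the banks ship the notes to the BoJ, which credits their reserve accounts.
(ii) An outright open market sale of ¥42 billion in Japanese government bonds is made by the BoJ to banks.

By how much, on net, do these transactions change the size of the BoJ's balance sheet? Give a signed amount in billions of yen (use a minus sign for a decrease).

-¥42 billion

Currency deposit ¥405 billion: only the composition of liabilities changes → 0.
OMO sale (to banks) ¥42 billion: a BoJ asset is shed → −¥42B.
Net: 0 − 42 = -¥42 billion.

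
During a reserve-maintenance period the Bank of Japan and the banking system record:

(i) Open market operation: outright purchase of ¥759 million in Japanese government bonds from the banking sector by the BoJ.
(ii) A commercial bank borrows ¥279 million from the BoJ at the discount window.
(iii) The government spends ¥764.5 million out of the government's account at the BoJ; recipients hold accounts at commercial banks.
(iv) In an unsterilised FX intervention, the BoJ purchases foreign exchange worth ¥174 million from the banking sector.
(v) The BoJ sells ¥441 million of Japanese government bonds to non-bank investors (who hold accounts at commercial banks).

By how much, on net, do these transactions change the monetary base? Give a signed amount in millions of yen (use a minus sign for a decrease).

+¥1535.5 million

OMO purchase (from banks) ¥759 million: BoJ balance sheet expands → +¥759M.
Discount-window loan ¥279 million: BoJ balance sheet expands → +¥279M.
Government spending ¥764.5 million: a non-base liability converts back to reserves → +¥764.5M.
FX purchase ¥174 million: BoJ balance sheet expands → +¥174M.
Asset sale (to non-banks) ¥441 million: BoJ balance sheet contracts → −¥441M.
Net: 759 + 279 + 764.5 + 174 − 441 = +¥1535.5 million.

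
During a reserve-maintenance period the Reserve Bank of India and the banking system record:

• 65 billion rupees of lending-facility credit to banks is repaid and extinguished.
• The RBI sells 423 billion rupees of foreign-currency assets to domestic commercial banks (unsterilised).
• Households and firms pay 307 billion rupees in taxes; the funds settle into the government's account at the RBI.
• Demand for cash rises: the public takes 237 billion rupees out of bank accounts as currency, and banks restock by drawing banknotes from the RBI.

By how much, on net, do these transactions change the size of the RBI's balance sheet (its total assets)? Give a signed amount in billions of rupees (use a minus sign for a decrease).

-488 billion

RBI balance sheet:
  Assets:      Loans to banks −65B, Foreign assets −423B
  Liabilities: Bank reserves −1032B, Currency in circulation +237B, Government deposits +307B
Commercial banking system:
  Assets:      Reserves at CB −1032B, Foreign assets +423B
  Liabilities: Checkable deposits −544B, Borrowings from CB −65B
Change in total RBI assets = -488 billion.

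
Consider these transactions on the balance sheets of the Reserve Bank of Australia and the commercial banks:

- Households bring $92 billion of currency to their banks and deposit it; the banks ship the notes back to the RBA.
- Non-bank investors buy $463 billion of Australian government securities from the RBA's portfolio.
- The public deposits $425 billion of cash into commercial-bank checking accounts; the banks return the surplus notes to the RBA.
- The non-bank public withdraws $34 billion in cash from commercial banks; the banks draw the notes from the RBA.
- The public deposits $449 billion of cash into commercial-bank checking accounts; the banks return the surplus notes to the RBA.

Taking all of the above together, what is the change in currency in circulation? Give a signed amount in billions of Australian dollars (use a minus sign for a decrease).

RBA balance sheet:
  Assets:      Securities −$463B
  Liabilities: Bank reserves +$469B, Currency in circulation −$932B
So the change in currency in circulation is -$932 billion.

-$932 billion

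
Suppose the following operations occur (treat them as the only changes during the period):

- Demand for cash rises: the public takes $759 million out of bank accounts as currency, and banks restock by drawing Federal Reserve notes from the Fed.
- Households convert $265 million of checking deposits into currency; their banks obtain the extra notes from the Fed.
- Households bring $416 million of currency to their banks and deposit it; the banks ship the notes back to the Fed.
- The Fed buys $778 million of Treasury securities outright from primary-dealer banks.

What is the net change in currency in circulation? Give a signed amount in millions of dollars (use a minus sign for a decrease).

Currency withdrawal $759 million: notes leave the central bank → +$759M.
Currency withdrawal $265 million: notes leave the central bank → +$265M.
Currency deposit $416 million: notes return to the central bank → −$416M.
OMO purchase (from banks) $778 million: no currency enters or leaves circulation → 0.
Net: 759 + 265 − 416 + 0 = +$608 million.

+$608 million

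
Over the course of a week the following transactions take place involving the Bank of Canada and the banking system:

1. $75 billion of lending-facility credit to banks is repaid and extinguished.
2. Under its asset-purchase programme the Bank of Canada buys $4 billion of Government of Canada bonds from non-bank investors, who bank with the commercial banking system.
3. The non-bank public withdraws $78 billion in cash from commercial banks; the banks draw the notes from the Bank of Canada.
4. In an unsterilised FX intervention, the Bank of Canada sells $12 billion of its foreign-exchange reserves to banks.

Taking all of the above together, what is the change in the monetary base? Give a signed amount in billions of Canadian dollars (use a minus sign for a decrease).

-$83 billion

Bank of Canada balance sheet:
  Assets:      Securities +$4B, Loans to banks −$75B, Foreign assets −$12B
  Liabilities: Bank reserves −$161B, Currency in circulation +$78B
Monetary base = currency + reserves: +$78B + (−$161B) = -$83 billion.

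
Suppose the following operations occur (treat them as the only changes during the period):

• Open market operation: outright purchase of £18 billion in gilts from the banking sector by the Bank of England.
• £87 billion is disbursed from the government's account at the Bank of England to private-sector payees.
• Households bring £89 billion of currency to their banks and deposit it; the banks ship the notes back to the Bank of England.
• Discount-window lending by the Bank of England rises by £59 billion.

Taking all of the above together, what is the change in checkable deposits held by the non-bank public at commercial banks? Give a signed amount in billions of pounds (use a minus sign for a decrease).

OMO purchase (from banks) £18 billion: the counterparty is a bank, so public deposits are unchanged → 0.
Government spending £87 billion: non-bank counterparties' bank balances rise → +£87B.
Currency deposit £89 billion: non-bank counterparties' bank balances rise → +£89B.
Discount-window loan £59 billion: the counterparty is a bank, so public deposits are unchanged → 0.
Net: 0 + 87 + 89 + 0 = +£176 billion.

+£176 billion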